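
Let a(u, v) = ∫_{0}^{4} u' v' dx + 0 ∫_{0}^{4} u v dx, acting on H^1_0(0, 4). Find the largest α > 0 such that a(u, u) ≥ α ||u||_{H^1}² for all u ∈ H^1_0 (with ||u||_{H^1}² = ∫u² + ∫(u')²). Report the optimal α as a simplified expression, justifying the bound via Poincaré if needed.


α = π^2/(π^2 + 16)

Coercivity of a(·,·) on H^1_0(0, 4) means a(u, u) ≥ α ||u||_{H^1}² for every u ∈ H^1_0.
The interval has length L = 4, and Poincaré/coercivity depend only on L. Here a(u, u) = ∫(u')² + (0)·∫u².
Here c = 0, so a(u,u) = ∫(u')² alone. The condition a(u,u) ≥ α||u||_{H^1}² reads (1−α)∫(u')² ≥ (α−c)∫u². Any admissible α is ≤ 1 (rapidly oscillating u have ∫u²/∫(u')² → 0), and α = 1 would force 0 ≥ (1−c)∫u², impossible since c < 1; so 1−α > 0. By the sharp Poincaré inequality on H^1_0 of an interval of length L, ∫(u')² ≥ (π/L)²∫u² with equality for the first sine mode sin(π(x−x₀)/L) (x₀ the left endpoint), so the inequality holds for all u iff (1−α)(π/L)² ≥ α − c, i.e. α ≤ ((π/L)² + c)/((π/L)² + 1) = (1 + c(L/π)²)/(1 + (L/π)²). (Direct route, valid since c ≤ 0: Poincaré gives c∫u² ≥ c(L/π)²∫(u')², so a(u,u) ≥ (1 + c(L/π)²)∫(u')², while ||u||_{H^1}² ≤ (1 + (L/π)²)∫(u')²; dividing yields the same α.) With (π/L)² = π^2/16 and c = 0, the largest admissible constant is α = ((π/L)² + c)/((π/L)² + 1).
Simplifying, α = π^2/(π^2 + 16).


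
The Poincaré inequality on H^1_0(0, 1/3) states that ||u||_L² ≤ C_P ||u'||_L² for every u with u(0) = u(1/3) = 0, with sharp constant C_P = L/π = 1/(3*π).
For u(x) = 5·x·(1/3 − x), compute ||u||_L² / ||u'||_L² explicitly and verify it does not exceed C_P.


||u||_L² / ||u'||_L² = sqrt(10)/30 < C_P = 1/(3*π).

u(x) = 5·x·(1/3 − x), so u'(x) = 5/3 - 10*x.
u(x) = 5·x·(1/3 − x) vanishes at x = 0 and x = 1/3, so u ∈ H^1_0(0, 1/3). Differentiate via the product rule and integrate the resulting polynomials term by term.
  ∫_0^1/3 u² dx = ∫_0^1/3 (25*x^4 - 50*x^3/3 + 25*x^2/9) dx. Term by term:
    ∫_0^1/3 25*x^4 dx = 5/243;  ∫_0^1/3 -50*x^3/3 dx = -25/486;  ∫_0^1/3 25*x^2/9 dx = 25/729.
  Sum: 5/243 − 25/486 + 25/729 = 5/1458.
  ∫_0^1/3 (u')² dx = ∫_0^1/3 (100*x^2 - 100*x/3 + 25/9) dx. Term by term:
    ∫_0^1/3 100*x^2 dx = 100/81;  ∫_0^1/3 -100*x/3 dx = -50/27;  ∫_0^1/3 25/9 dx = 25/27.
  Sum: 100/81 − 50/27 + 25/27 = 25/81.
∫_0^1/3 u² dx = 5/1458, so ||u||_L² = sqrt(10)/54.
∫_0^1/3 (u')² dx = 25/81, so ||u'||_L² = 5/9.
Ratio ||u||_L² / ||u'||_L² = sqrt(10)/30.
Sharp Poincaré constant on H^1_0(0, 1/3) is C_P = L/π = 1/(3*π), achieved by sin(3*π·x).
A polynomial bump cannot attain the sharp Poincaré constant (only the first sine eigenfunction does), so the ratio is strictly less than C_P, consistent with ||u||_L² ≤ C_P ||u'||_L².


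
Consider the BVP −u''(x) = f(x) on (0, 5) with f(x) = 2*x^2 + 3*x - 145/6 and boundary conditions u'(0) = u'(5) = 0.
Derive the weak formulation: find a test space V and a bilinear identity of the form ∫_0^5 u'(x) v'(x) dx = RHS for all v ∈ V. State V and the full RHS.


V = H^1(0, 5) (no boundary constraint on v; u is determined up to an additive constant); weak form: ∫_0^5 u'v' dx = ∫_0^5 (2*x^2 + 3*x - 145/6) v dx for all v ∈ V.

Multiply both sides by a test function v and integrate from 0 to 5:
  ∫_0^5 −u''(x) v(x) dx = ∫_0^5 f(x) v(x) dx.
Integrate the LHS by parts once:
  ∫_0^5 −u'' v dx = −[u'(x) v(x)]_0^5 + ∫_0^5 u'(x) v'(x) dx.
Thus ∫_0^5 u'(x) v'(x) dx = ∫_0^5 f(x) v(x) dx + [u'(x) v(x)]_0^5.
Choose V so that boundary terms are either known or forced to vanish.
u has homogeneous Neumann: u'(0) = u'(5) = 0. So [u' v]_0^5 = 0·v(5) − 0·v(0) = 0 for any v; take V = H^1(0, 5).
Weak formulation: find u (satisfying any essential BC) such that ∫_0^5 u'(x) v'(x) dx = ∫_0^5 f v dx for all v ∈ V (homogeneous Neumann, so boundary terms vanish).
Substituting f(x) = 2*x^2 + 3*x - 145/6, the right-hand side is ∫_0^5 (2*x^2 + 3*x - 145/6) v dx.
Compatibility check (pure Neumann): taking v ≡ 1 ∈ V gives 0 = ∫_0^5 f dx + (0) − (0), i.e. ∫_0^5 f dx must equal u'(0) − u'(5) = 0. Indeed ∫_0^5 (2*x^2 + 3*x - 145/6) dx = 0, so the data are compatible. The solution is then unique only up to an additive constant (fix it e.g. by requiring ∫_0^5 u dx = 0).


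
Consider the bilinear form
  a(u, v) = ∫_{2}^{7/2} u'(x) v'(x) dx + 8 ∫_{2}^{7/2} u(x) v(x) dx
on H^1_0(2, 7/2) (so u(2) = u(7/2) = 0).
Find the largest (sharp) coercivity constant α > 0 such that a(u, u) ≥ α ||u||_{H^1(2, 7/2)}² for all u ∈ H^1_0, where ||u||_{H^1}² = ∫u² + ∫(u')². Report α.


α = 1

Coercivity of a(·,·) on H^1_0(2, 7/2) means a(u, u) ≥ α ||u||_{H^1}² for every u ∈ H^1_0.
The interval has length L = 3/2, and Poincaré/coercivity depend only on L. Here a(u, u) = ∫(u')² + (8)·∫u².
Here c = 8 ≥ 1, so a(u,u) = ∫(u')² + c∫u² ≥ ∫(u')² + ∫u² = ||u||_{H^1}², i.e. α = 1 works. No larger α is possible: a(u,u) ≥ α||u||_{H^1}² means (1−α)∫(u')² ≥ (α−c)∫u², and for the modes u_n = sin(nπ(x−x₀)/L) (x₀ the left endpoint) one has ∫u_n²/∫(u_n')² = (L/(nπ))² → 0, so a(u_n,u_n)/||u_n||_{H^1}² → 1. Hence the optimal constant is α = 1.
Therefore α = 1.


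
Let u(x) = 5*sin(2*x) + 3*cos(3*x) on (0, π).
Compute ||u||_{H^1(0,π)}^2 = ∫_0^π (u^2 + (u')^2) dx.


||u||_{H^1(0,π)}^2 = -240 + 215*π/2

u'(x) = -9*sin(3*x) + 10*cos(2*x).
Expand u² and (u')² and integrate term by term on (0, π), using: for integers n ≥ 1, ∫_0^π sin²(nx) dx = ∫_0^π cos²(nx) dx = π/2; for n ≠ n', ∫_0^π sin(nx)sin(n'x) dx = ∫_0^π cos(nx)cos(n'x) dx = 0; and by product-to-sum, ∫_0^π sin(nx)cos(n'x) dx = ½∫_0^π [sin((n+n')x) + sin((n−n')x)] dx, which is 0 when n+n' is even and 2n/(n²−n'²) when n+n' is odd (it need not vanish on (0, π)).
  u² squared terms: (3)²·∫cos(3x)² dx = 9·π/2 = 9*π/2;  (5)²·∫sin(2x)² dx = 25·π/2 = 25*π/2.
  u² cross terms: 2·(3)·(5)·∫cos(3x)·sin(2x) dx = 30·(-4/5) = -24.
  So ∫_0^π u² dx = 9*π/2 + 25*π/2 − 24 = -24 + 17*π.
  (u')² squared terms: (-9)²·∫sin(3x)² dx = 81·π/2 = 81*π/2;  (10)²·∫cos(2x)² dx = 100·π/2 = 50*π.
  (u')² cross terms: 2·(-9)·(10)·∫sin(3x)·cos(2x) dx = -180·(6/5) = -216.
  So ∫_0^π (u')² dx = 81*π/2 + 50*π − 216 = -216 + 181*π/2.
||u||_{H^1}^2 = (-24 + 17*π) + (-216 + 181*π/2) = -240 + 215*π/2.


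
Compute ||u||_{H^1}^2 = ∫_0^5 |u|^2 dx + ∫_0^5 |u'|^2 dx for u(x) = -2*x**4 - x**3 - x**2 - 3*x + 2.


||u||_{H^1}^2 = 127939970/63

The H^1 norm (squared) on an interval (0, L) is
  ||u||_{H^1}^2 = ∫_0^L u(x)^2 dx + ∫_0^L u'(x)^2 dx.
Compute u'(x) = -8*x**3 - 3*x**2 - 2*x - 3.
Then u(x)^2 = 4*x**8 + 4*x**7 + 5*x**6 + 14*x**5 - x**4 + 2*x**3 + 5*x**2 - 12*x + 4 and u'(x)^2 = 64*x**6 + 48*x**5 + 41*x**4 + 60*x**3 + 22*x**2 + 12*x + 9.
Integrate each monomial from 0 to 5 using ∫_0^5 c·x^n dx = c·5^(n+1)/(n+1):
  ∫_0^5 u(x)^2 dx = ∫_0^5 (4*x^8 + 4*x^7 + 5*x^6 + 14*x^5 - x^4 + 2*x^3 + 5*x^2 - 12*x + 4) dx. Term by term:
    ∫_0^5 4*x^8 dx = 7812500/9;  ∫_0^5 4*x^7 dx = 390625/2;  ∫_0^5 5*x^6 dx = 390625/7;
    ∫_0^5 14*x^5 dx = 109375/3;  ∫_0^5 -x^4 dx = -625;  ∫_0^5 2*x^3 dx = 625/2;
    ∫_0^5 5*x^2 dx = 625/3;  ∫_0^5 -12*x dx = -150;  ∫_0^5 4 dx = 20.
  Sum: 7812500/9 + 390625/2 + 390625/7 + 109375/3 − 625 + 625/2 + 625/3 − 150 + 20 = 72789935/63.
  ∫_0^5 u'(x)^2 dx = ∫_0^5 (64*x^6 + 48*x^5 + 41*x^4 + 60*x^3 + 22*x^2 + 12*x + 9) dx. Term by term:
    ∫_0^5 64*x^6 dx = 5000000/7;  ∫_0^5 48*x^5 dx = 125000;  ∫_0^5 41*x^4 dx = 25625;
    ∫_0^5 60*x^3 dx = 9375;  ∫_0^5 22*x^2 dx = 2750/3;  ∫_0^5 12*x dx = 150;
    ∫_0^5 9 dx = 45.
  Sum: 5000000/7 + 125000 + 25625 + 9375 + 2750/3 + 150 + 45 = 18383345/21.
Adding: ||u||_{H^1}^2 = 72789935/63 + 18383345/21 = 127939970/63.


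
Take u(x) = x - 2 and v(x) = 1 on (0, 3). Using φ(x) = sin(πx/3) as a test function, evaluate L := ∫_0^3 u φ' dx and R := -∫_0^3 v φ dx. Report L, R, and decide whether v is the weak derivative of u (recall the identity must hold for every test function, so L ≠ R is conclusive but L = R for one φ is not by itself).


LHS = -6/π, RHS = -6/π. Yes, v = u' weakly.

u(x) = x - 2, classical derivative u'(x) = 1.
φ(x) = sin(πx/3), so φ'(x) = π*cos(π*x/3)/3.
Note φ(0) = φ(3) = 0, so the boundary term u·φ vanishes.
LHS = ∫_0^3 u(x) φ'(x) dx = ∫_0^3 (π*x*cos(π*x/3)/3 - 2*π*cos(π*x/3)/3) dx. Term by term:
  ∫_0^3 -2*π*cos(π*x/3)/3 dx = 0;  ∫_0^3 π*x*cos(π*x/3)/3 dx = -6/π.
Sum: 0 − 6/π = -6/π.
So LHS = -6/π.
∫_0^3 v(x) φ(x) dx = ∫_0^3 (sin(π*x/3)) dx. Term by term:
  ∫_0^3 sin(π*x/3) dx = 6/π.
So RHS = -∫_0^3 v(x) φ(x) dx = -6/π.
LHS = RHS, so the identity holds for this test φ.
Moreover u is smooth here and v(x) = u'(x) = 1 pointwise, so the identity holds for every test function. Hence v is the weak derivative of u.


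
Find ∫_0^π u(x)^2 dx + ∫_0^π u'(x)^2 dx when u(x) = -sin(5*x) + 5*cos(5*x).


||u||_{H^1(0,π)}^2 = 338*π

u'(x) = -25*sin(5*x) - 5*cos(5*x).
Expand u² and (u')² and integrate term by term on (0, π), using: for integers n ≥ 1, ∫_0^π sin²(nx) dx = ∫_0^π cos²(nx) dx = π/2; for n ≠ n', ∫_0^π sin(nx)sin(n'x) dx = ∫_0^π cos(nx)cos(n'x) dx = 0; and by product-to-sum, ∫_0^π sin(nx)cos(n'x) dx = ½∫_0^π [sin((n+n')x) + sin((n−n')x)] dx, which is 0 when n+n' is even and 2n/(n²−n'²) when n+n' is odd (it need not vanish on (0, π)).
  u² squared terms: (-1)²·∫sin(5x)² dx = 1·π/2 = π/2;  (5)²·∫cos(5x)² dx = 25·π/2 = 25*π/2.
  u² cross terms: 2·(-1)·(5)·∫sin(5x)·cos(5x) dx = -10·(0) = 0.
  So ∫_0^π u² dx = π/2 + 25*π/2 + 0 = 13*π.
  (u')² squared terms: (-25)²·∫sin(5x)² dx = 625·π/2 = 625*π/2;  (-5)²·∫cos(5x)² dx = 25·π/2 = 25*π/2.
  (u')² cross terms: 2·(-25)·(-5)·∫sin(5x)·cos(5x) dx = 250·(0) = 0.
  So ∫_0^π (u')² dx = 625*π/2 + 25*π/2 + 0 = 325*π.
||u||_{H^1}^2 = (13*π) + (325*π) = 338*π.


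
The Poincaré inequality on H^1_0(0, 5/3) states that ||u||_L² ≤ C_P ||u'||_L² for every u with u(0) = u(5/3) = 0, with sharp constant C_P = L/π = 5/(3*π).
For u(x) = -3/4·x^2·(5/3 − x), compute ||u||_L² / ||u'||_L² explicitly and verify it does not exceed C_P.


||u||_L² / ||u'||_L² = 5*sqrt(14)/42 < C_P = 5/(3*π).

u(x) = -3/4·x^2·(5/3 − x), so u'(x) = x*(9*x - 10)/4.
u(x) = -3/4·x^2·(5/3 − x) vanishes at x = 0 and x = 5/3, so u ∈ H^1_0(0, 5/3). Differentiate via the product rule and integrate the resulting polynomials term by term.
  ∫_0^5/3 u² dx = ∫_0^5/3 (9*x^6/16 - 15*x^5/8 + 25*x^4/16) dx. Term by term:
    ∫_0^5/3 9*x^6/16 dx = 78125/27216;  ∫_0^5/3 -15*x^5/8 dx = -78125/11664;  ∫_0^5/3 25*x^4/16 dx = 15625/3888.
  Sum: 78125/27216 − 78125/11664 + 15625/3888 = 15625/81648.
  ∫_0^5/3 (u')² dx = ∫_0^5/3 (81*x^4/16 - 45*x^3/4 + 25*x^2/4) dx. Term by term:
    ∫_0^5/3 81*x^4/16 dx = 625/48;  ∫_0^5/3 -45*x^3/4 dx = -3125/144;  ∫_0^5/3 25*x^2/4 dx = 3125/324.
  Sum: 625/48 − 3125/144 + 3125/324 = 625/648.
∫_0^5/3 u² dx = 15625/81648, so ||u||_L² = 125*sqrt(7)/756.
∫_0^5/3 (u')² dx = 625/648, so ||u'||_L² = 25*sqrt(2)/36.
Ratio ||u||_L² / ||u'||_L² = 5*sqrt(14)/42.
Sharp Poincaré constant on H^1_0(0, 5/3) is C_P = L/π = 5/(3*π), achieved by sin(3*π/5·x).
A polynomial bump cannot attain the sharp Poincaré constant (only the first sine eigenfunction does), so the ratio is strictly less than C_P, consistent with ||u||_L² ≤ C_P ||u'||_L².


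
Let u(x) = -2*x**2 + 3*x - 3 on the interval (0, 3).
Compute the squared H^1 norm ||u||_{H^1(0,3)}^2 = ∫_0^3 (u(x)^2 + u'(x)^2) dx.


||u||_{H^1}^2 = 747/5

The H^1 norm (squared) on an interval (0, L) is
  ||u||_{H^1}^2 = ∫_0^L u(x)^2 dx + ∫_0^L u'(x)^2 dx.
Compute u'(x) = 3 - 4*x.
Then u(x)^2 = 4*x**4 - 12*x**3 + 21*x**2 - 18*x + 9 and u'(x)^2 = 16*x**2 - 24*x + 9.
Integrate each monomial from 0 to 3 using ∫_0^3 c·x^n dx = c·3^(n+1)/(n+1):
  ∫_0^3 u(x)^2 dx = ∫_0^3 (4*x^4 - 12*x^3 + 21*x^2 - 18*x + 9) dx. Term by term:
    ∫_0^3 4*x^4 dx = 972/5;  ∫_0^3 -12*x^3 dx = -243;  ∫_0^3 21*x^2 dx = 189;
    ∫_0^3 -18*x dx = -81;  ∫_0^3 9 dx = 27.
  Sum: 972/5 − 243 + 189 − 81 + 27 = 432/5.
  ∫_0^3 u'(x)^2 dx = ∫_0^3 (16*x^2 - 24*x + 9) dx. Term by term:
    ∫_0^3 16*x^2 dx = 144;  ∫_0^3 -24*x dx = -108;  ∫_0^3 9 dx = 27.
  Sum: 144 − 108 + 27 = 63.
Adding: ||u||_{H^1}^2 = 432/5 + 63 = 747/5.


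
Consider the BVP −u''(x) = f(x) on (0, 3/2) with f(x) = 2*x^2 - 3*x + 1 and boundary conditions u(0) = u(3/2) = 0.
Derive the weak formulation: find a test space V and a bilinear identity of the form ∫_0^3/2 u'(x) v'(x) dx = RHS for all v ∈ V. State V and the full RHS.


V = H^1_0(0, 3/2) (so v(0) = v(3/2) = 0); weak form: ∫_0^3/2 u'v' dx = ∫_0^3/2 (2*x^2 - 3*x + 1) v dx for all v ∈ V.

Multiply both sides by a test function v and integrate from 0 to 3/2:
  ∫_0^3/2 −u''(x) v(x) dx = ∫_0^3/2 f(x) v(x) dx.
Integrate the LHS by parts once:
  ∫_0^3/2 −u'' v dx = −[u'(x) v(x)]_0^3/2 + ∫_0^3/2 u'(x) v'(x) dx.
Thus ∫_0^3/2 u'(x) v'(x) dx = ∫_0^3/2 f(x) v(x) dx + [u'(x) v(x)]_0^3/2.
Choose V so that boundary terms are either known or forced to vanish.
u is Dirichlet: u(0) = u(3/2) = 0. Let V = H^1_0(0, 3/2); then v(0) = v(3/2) = 0, and [u' v]_0^3/2 = 0.
Weak formulation: find u (satisfying any essential BC) such that ∫_0^3/2 u'(x) v'(x) dx = ∫_0^3/2 f v dx for all v ∈ V.
Substituting f(x) = 2*x^2 - 3*x + 1, the right-hand side is ∫_0^3/2 (2*x^2 - 3*x + 1) v dx.


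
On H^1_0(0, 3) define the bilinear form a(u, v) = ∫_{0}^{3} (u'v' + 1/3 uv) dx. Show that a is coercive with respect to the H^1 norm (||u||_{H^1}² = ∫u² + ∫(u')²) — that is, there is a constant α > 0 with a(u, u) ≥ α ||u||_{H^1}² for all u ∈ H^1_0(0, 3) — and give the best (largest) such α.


α = (3 + π^2)/(9 + π^2)

Coercivity of a(·,·) on H^1_0(0, 3) means a(u, u) ≥ α ||u||_{H^1}² for every u ∈ H^1_0.
The interval has length L = 3, and Poincaré/coercivity depend only on L. Here a(u, u) = ∫(u')² + (1/3)·∫u².
Here 0 < c = 1/3 < 1. The condition a(u,u) ≥ α||u||_{H^1}² reads (1−α)∫(u')² ≥ (α−c)∫u². Any admissible α is ≤ 1 (rapidly oscillating u have ∫u²/∫(u')² → 0), and α = 1 would force 0 ≥ (1−c)∫u², impossible since c < 1; so 1−α > 0. By the sharp Poincaré inequality on H^1_0 of an interval of length L, ∫(u')² ≥ (π/L)²∫u² with equality for the first sine mode sin(π(x−x₀)/L) (x₀ the left endpoint), so the inequality holds for all u iff (1−α)(π/L)² ≥ α − c, i.e. α ≤ ((π/L)² + c)/((π/L)² + 1) = (1 + c(L/π)²)/(1 + (L/π)²). With (π/L)² = π^2/9 and c = 1/3, the largest admissible constant is α = ((π/L)² + c)/((π/L)² + 1).
Simplifying, α = (3 + π^2)/(9 + π^2).


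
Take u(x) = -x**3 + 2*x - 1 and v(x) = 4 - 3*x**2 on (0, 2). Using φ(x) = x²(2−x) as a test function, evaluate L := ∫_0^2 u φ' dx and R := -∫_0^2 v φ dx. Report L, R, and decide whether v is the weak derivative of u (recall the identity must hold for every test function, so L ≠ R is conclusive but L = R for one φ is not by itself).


LHS = 56/15, RHS = 16/15. No, v is not the weak derivative of u.

u(x) = -x**3 + 2*x - 1, classical derivative u'(x) = 2 - 3*x**2.
φ(x) = x²(2−x), so φ'(x) = x*(4 - 3*x).
Note φ(0) = φ(2) = 0, so the boundary term u·φ vanishes.
LHS = ∫_0^2 u(x) φ'(x) dx = ∫_0^2 (3*x^5 - 4*x^4 - 6*x^3 + 11*x^2 - 4*x) dx. Term by term:
  ∫_0^2 3*x^5 dx = 32;  ∫_0^2 -4*x^4 dx = -128/5;  ∫_0^2 -6*x^3 dx = -24;
  ∫_0^2 11*x^2 dx = 88/3;  ∫_0^2 -4*x dx = -8.
Sum: 32 − 128/5 − 24 + 88/3 − 8 = 56/15.
So LHS = 56/15.
∫_0^2 v(x) φ(x) dx = ∫_0^2 (3*x^5 - 6*x^4 - 4*x^3 + 8*x^2) dx. Term by term:
  ∫_0^2 3*x^5 dx = 32;  ∫_0^2 -6*x^4 dx = -192/5;  ∫_0^2 -4*x^3 dx = -16;
  ∫_0^2 8*x^2 dx = 64/3.
Sum: 32 − 192/5 − 16 + 64/3 = -16/15.
So RHS = -∫_0^2 v(x) φ(x) dx = 16/15.
LHS − RHS = 8/3 ≠ 0, so the identity fails.
(For a valid weak derivative the identity must hold for EVERY test function, in particular this one. The failure shows v is NOT the weak derivative of u.)
Correct weak derivative would be u'(x) = 2 - 3*x**2.


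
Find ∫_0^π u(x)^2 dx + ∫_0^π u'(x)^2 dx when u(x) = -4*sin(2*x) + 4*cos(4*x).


||u||_{H^1(0,π)}^2 = 176*π

u'(x) = -16*sin(4*x) - 8*cos(2*x).
Expand u² and (u')² and integrate term by term on (0, π), using: for integers n ≥ 1, ∫_0^π sin²(nx) dx = ∫_0^π cos²(nx) dx = π/2; for n ≠ n', ∫_0^π sin(nx)sin(n'x) dx = ∫_0^π cos(nx)cos(n'x) dx = 0; and by product-to-sum, ∫_0^π sin(nx)cos(n'x) dx = ½∫_0^π [sin((n+n')x) + sin((n−n')x)] dx, which is 0 when n+n' is even and 2n/(n²−n'²) when n+n' is odd (it need not vanish on (0, π)).
  u² squared terms: (-4)²·∫sin(2x)² dx = 16·π/2 = 8*π;  (4)²·∫cos(4x)² dx = 16·π/2 = 8*π.
  u² cross terms: 2·(-4)·(4)·∫sin(2x)·cos(4x) dx = -32·(0) = 0.
  So ∫_0^π u² dx = 8*π + 8*π + 0 = 16*π.
  (u')² squared terms: (-16)²·∫sin(4x)² dx = 256·π/2 = 128*π;  (-8)²·∫cos(2x)² dx = 64·π/2 = 32*π.
  (u')² cross terms: 2·(-16)·(-8)·∫sin(4x)·cos(2x) dx = 256·(0) = 0.
  So ∫_0^π (u')² dx = 128*π + 32*π + 0 = 160*π.
||u||_{H^1}^2 = (16*π) + (160*π) = 176*π.


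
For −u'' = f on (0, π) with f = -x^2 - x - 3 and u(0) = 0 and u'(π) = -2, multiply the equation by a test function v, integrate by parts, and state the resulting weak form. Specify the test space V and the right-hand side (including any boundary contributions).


V = {v ∈ H^1(0, π) : v(0) = 0} (test functions vanish at x = 0 where u is specified); weak form: ∫_0^π u'v' dx = ∫_0^π (-x^2 - x - 3) v dx − 2·v(π) for all v ∈ V.

Multiply both sides by a test function v and integrate from 0 to π:
  ∫_0^π −u''(x) v(x) dx = ∫_0^π f(x) v(x) dx.
Integrate the LHS by parts once:
  ∫_0^π −u'' v dx = −[u'(x) v(x)]_0^π + ∫_0^π u'(x) v'(x) dx.
Thus ∫_0^π u'(x) v'(x) dx = ∫_0^π f(x) v(x) dx + [u'(x) v(x)]_0^π.
Choose V so that boundary terms are either known or forced to vanish.
Mixed BC: u(0) = 0 (Dirichlet) and u'(π) = -2 (Neumann). Define V = {v ∈ H^1(0, π) : v(0) = 0}. Then [u' v]_0^π = u'(π)·v(π) − u'(0)·0 = − 2·v(π).
Weak formulation: find u (satisfying any essential BC) such that ∫_0^π u'(x) v'(x) dx = ∫_0^π f v dx − 2·v(π) for all v ∈ V (Dirichlet at 0 absorbed into V; Neumann datum at x = π contributes the boundary term).
Substituting f(x) = -x^2 - x - 3, the right-hand side is ∫_0^π (-x^2 - x - 3) v dx − 2·v(π).


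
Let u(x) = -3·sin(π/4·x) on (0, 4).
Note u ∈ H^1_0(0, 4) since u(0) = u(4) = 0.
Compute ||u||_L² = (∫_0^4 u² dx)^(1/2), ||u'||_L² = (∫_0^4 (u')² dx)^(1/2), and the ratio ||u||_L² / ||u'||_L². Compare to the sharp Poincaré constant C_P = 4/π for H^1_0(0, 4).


||u||_L² / ||u'||_L² = 4/π = C_P.

u(x) = -3·sin(π/4·x), so u'(x) = -3*π*cos(π*x/4)/4.
Writing u(x) = A·sin(kπx/L) with A = -3 and k = 1, use ∫_0^L sin²(kπx/L) dx = L/2 and ∫_0^L cos²(kπx/L) dx = L/2.
u² = 9·sin²(π/4·x) and (u')² = 9*π^2/16·cos²(π/4·x), and each of sin², cos² integrates to L/2 = 2 over (0, 4).
∫_0^4 u² dx = 18, so ||u||_L² = 3*sqrt(2).
∫_0^4 (u')² dx = 9*π^2/8, so ||u'||_L² = 3*sqrt(2)*π/4.
Ratio ||u||_L² / ||u'||_L² = 4/π.
Sharp Poincaré constant on H^1_0(0, 4) is C_P = L/π = 4/π, achieved by sin(π/4·x).
This is the k = 1 eigenfunction (up to amplitude), so the ratio equals the sharp Poincaré constant exactly.


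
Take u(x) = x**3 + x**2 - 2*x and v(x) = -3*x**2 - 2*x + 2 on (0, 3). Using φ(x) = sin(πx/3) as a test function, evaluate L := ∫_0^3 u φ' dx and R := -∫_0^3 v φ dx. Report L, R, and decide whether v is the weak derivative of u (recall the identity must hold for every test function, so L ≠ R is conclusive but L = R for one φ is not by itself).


LHS = -87/π + 324/π^3, RHS = -324/π^3 + 87/π. No, v is not the weak derivative of u.

u(x) = x**3 + x**2 - 2*x, classical derivative u'(x) = 3*x**2 + 2*x - 2.
φ(x) = sin(πx/3), so φ'(x) = π*cos(π*x/3)/3.
Note φ(0) = φ(3) = 0, so the boundary term u·φ vanishes.
LHS = ∫_0^3 u(x) φ'(x) dx = ∫_0^3 (π*x^3*cos(π*x/3)/3 + π*x^2*cos(π*x/3)/3 - 2*π*x*cos(π*x/3)/3) dx. Term by term:
  ∫_0^3 -2*π*x*cos(π*x/3)/3 dx = 12/π;  ∫_0^3 π*x^2*cos(π*x/3)/3 dx = -18/π;  ∫_0^3 π*x^3*cos(π*x/3)/3 dx = -81/π + 324/π^3.
Sum: 12/π − 18/π + -81/π + 324/π^3 = -87/π + 324/π^3.
So LHS = -87/π + 324/π^3.
∫_0^3 v(x) φ(x) dx = ∫_0^3 (-3*x^2*sin(π*x/3) - 2*x*sin(π*x/3) + 2*sin(π*x/3)) dx. Term by term:
  ∫_0^3 2*sin(π*x/3) dx = 12/π;  ∫_0^3 -3*x^2*sin(π*x/3) dx = -81/π + 324/π^3;  ∫_0^3 -2*x*sin(π*x/3) dx = -18/π.
Sum: 12/π + -81/π + 324/π^3 − 18/π = -87/π + 324/π^3.
So RHS = -∫_0^3 v(x) φ(x) dx = -324/π^3 + 87/π.
LHS − RHS = -174/π + 648/π^3 ≠ 0, so the identity fails.
(For a valid weak derivative the identity must hold for EVERY test function, in particular this one. The failure shows v is NOT the weak derivative of u.)
Correct weak derivative would be u'(x) = 3*x**2 + 2*x - 2.


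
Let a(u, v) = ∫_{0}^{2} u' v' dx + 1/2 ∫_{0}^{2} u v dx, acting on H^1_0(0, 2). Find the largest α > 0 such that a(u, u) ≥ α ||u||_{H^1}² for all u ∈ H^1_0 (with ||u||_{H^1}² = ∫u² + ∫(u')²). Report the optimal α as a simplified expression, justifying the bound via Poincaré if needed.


α = (2 + π^2)/(4 + π^2)

Coercivity of a(·,·) on H^1_0(0, 2) means a(u, u) ≥ α ||u||_{H^1}² for every u ∈ H^1_0.
The interval has length L = 2, and Poincaré/coercivity depend only on L. Here a(u, u) = ∫(u')² + (1/2)·∫u².
Here 0 < c = 1/2 < 1. The condition a(u,u) ≥ α||u||_{H^1}² reads (1−α)∫(u')² ≥ (α−c)∫u². Any admissible α is ≤ 1 (rapidly oscillating u have ∫u²/∫(u')² → 0), and α = 1 would force 0 ≥ (1−c)∫u², impossible since c < 1; so 1−α > 0. By the sharp Poincaré inequality on H^1_0 of an interval of length L, ∫(u')² ≥ (π/L)²∫u² with equality for the first sine mode sin(π(x−x₀)/L) (x₀ the left endpoint), so the inequality holds for all u iff (1−α)(π/L)² ≥ α − c, i.e. α ≤ ((π/L)² + c)/((π/L)² + 1) = (1 + c(L/π)²)/(1 + (L/π)²). With (π/L)² = π^2/4 and c = 1/2, the largest admissible constant is α = ((π/L)² + c)/((π/L)² + 1).
Simplifying, α = (2 + π^2)/(4 + π^2).


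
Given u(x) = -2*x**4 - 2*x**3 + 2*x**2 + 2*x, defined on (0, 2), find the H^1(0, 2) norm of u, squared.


||u||_{H^1}^2 = 620728/315

The H^1 norm (squared) on an interval (0, L) is
  ||u||_{H^1}^2 = ∫_0^L u(x)^2 dx + ∫_0^L u'(x)^2 dx.
Compute u'(x) = -8*x**3 - 6*x**2 + 4*x + 2.
Then u(x)^2 = 4*x**8 + 8*x**7 - 4*x**6 - 16*x**5 - 4*x**4 + 8*x**3 + 4*x**2 and u'(x)^2 = 64*x**6 + 96*x**5 - 28*x**4 - 80*x**3 - 8*x**2 + 16*x + 4.
Integrate each monomial from 0 to 2 using ∫_0^2 c·x^n dx = c·2^(n+1)/(n+1):
  ∫_0^2 u(x)^2 dx = ∫_0^2 (4*x^8 + 8*x^7 - 4*x^6 - 16*x^5 - 4*x^4 + 8*x^3 + 4*x^2) dx. Term by term:
    ∫_0^2 4*x^8 dx = 2048/9;  ∫_0^2 8*x^7 dx = 256;  ∫_0^2 -4*x^6 dx = -512/7;
    ∫_0^2 -16*x^5 dx = -512/3;  ∫_0^2 -4*x^4 dx = -128/5;  ∫_0^2 8*x^3 dx = 32;
    ∫_0^2 4*x^2 dx = 32/3.
  Sum: 2048/9 + 256 − 512/7 − 512/3 − 128/5 + 32 + 32/3 = 80896/315.
  ∫_0^2 u'(x)^2 dx = ∫_0^2 (64*x^6 + 96*x^5 - 28*x^4 - 80*x^3 - 8*x^2 + 16*x + 4) dx. Term by term:
    ∫_0^2 64*x^6 dx = 8192/7;  ∫_0^2 96*x^5 dx = 1024;  ∫_0^2 -28*x^4 dx = -896/5;
    ∫_0^2 -80*x^3 dx = -320;  ∫_0^2 -8*x^2 dx = -64/3;  ∫_0^2 16*x dx = 32;
    ∫_0^2 4 dx = 8.
  Sum: 8192/7 + 1024 − 896/5 − 320 − 64/3 + 32 + 8 = 179944/105.
Adding: ||u||_{H^1}^2 = 80896/315 + 179944/105 = 620728/315.


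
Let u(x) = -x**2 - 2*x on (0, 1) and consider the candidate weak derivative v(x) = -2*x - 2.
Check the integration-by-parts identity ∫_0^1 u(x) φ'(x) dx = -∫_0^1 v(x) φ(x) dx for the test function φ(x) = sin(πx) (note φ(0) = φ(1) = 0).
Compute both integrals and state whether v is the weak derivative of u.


LHS = 6/π, RHS = 6/π. Yes, v = u' weakly.

u(x) = -x**2 - 2*x, classical derivative u'(x) = -2*x - 2.
φ(x) = sin(πx), so φ'(x) = π*cos(π*x).
Note φ(0) = φ(1) = 0, so the boundary term u·φ vanishes.
LHS = ∫_0^1 u(x) φ'(x) dx = ∫_0^1 (-π*x^2*cos(π*x) - 2*π*x*cos(π*x)) dx. Term by term:
  ∫_0^1 -π*x^2*cos(π*x) dx = 2/π;  ∫_0^1 -2*π*x*cos(π*x) dx = 4/π.
Sum: 2/π + 4/π = 6/π.
So LHS = 6/π.
∫_0^1 v(x) φ(x) dx = ∫_0^1 (-2*x*sin(π*x) - 2*sin(π*x)) dx. Term by term:
  ∫_0^1 -2*sin(π*x) dx = -4/π;  ∫_0^1 -2*x*sin(π*x) dx = -2/π.
Sum: -4/π − 2/π = -6/π.
So RHS = -∫_0^1 v(x) φ(x) dx = 6/π.
LHS = RHS, so the identity holds for this test φ.
Moreover u is smooth here and v(x) = u'(x) = -2*x - 2 pointwise, so the identity holds for every test function. Hence v is the weak derivative of u.


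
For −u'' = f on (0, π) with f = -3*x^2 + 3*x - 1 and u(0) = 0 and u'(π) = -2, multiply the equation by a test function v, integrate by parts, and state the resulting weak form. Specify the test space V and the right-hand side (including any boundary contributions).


V = {v ∈ H^1(0, π) : v(0) = 0} (test functions vanish at x = 0 where u is specified); weak form: ∫_0^π u'v' dx = ∫_0^π (-3*x^2 + 3*x - 1) v dx − 2·v(π) for all v ∈ V.

Multiply both sides by a test function v and integrate from 0 to π:
  ∫_0^π −u''(x) v(x) dx = ∫_0^π f(x) v(x) dx.
Integrate the LHS by parts once:
  ∫_0^π −u'' v dx = −[u'(x) v(x)]_0^π + ∫_0^π u'(x) v'(x) dx.
Thus ∫_0^π u'(x) v'(x) dx = ∫_0^π f(x) v(x) dx + [u'(x) v(x)]_0^π.
Choose V so that boundary terms are either known or forced to vanish.
Mixed BC: u(0) = 0 (Dirichlet) and u'(π) = -2 (Neumann). Define V = {v ∈ H^1(0, π) : v(0) = 0}. Then [u' v]_0^π = u'(π)·v(π) − u'(0)·0 = − 2·v(π).
Weak formulation: find u (satisfying any essential BC) such that ∫_0^π u'(x) v'(x) dx = ∫_0^π f v dx − 2·v(π) for all v ∈ V (Dirichlet at 0 absorbed into V; Neumann datum at x = π contributes the boundary term).
Substituting f(x) = -3*x^2 + 3*x - 1, the right-hand side is ∫_0^π (-3*x^2 + 3*x - 1) v dx − 2·v(π).


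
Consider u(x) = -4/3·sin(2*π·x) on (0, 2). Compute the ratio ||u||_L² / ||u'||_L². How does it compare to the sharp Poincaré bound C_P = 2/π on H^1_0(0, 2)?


||u||_L² / ||u'||_L² = 1/(2*π) < C_P = 2/π.

u(x) = -4/3·sin(2*π·x), so u'(x) = -8*π*cos(2*π*x)/3.
Writing u(x) = A·sin(kπx/L) with A = -4/3 and k = 4, use ∫_0^L sin²(kπx/L) dx = L/2 and ∫_0^L cos²(kπx/L) dx = L/2.
u² = 16/9·sin²(2*π·x) and (u')² = 64*π^2/9·cos²(2*π·x), and each of sin², cos² integrates to L/2 = 1 over (0, 2).
∫_0^2 u² dx = 16/9, so ||u||_L² = 4/3.
∫_0^2 (u')² dx = 64*π^2/9, so ||u'||_L² = 8*π/3.
Ratio ||u||_L² / ||u'||_L² = 1/(2*π).
Sharp Poincaré constant on H^1_0(0, 2) is C_P = L/π = 2/π, achieved by sin(π/2·x).
This is the k = 4 harmonic; the ratio L/(kπ) is strictly less than C_P = L/π, consistent with the sharp inequality ||u||_L² ≤ C_P ||u'||_L².


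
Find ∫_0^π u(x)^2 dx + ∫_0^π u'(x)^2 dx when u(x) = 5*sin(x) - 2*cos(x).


||u||_{H^1(0,π)}^2 = 29*π

u'(x) = 2*sin(x) + 5*cos(x).
Expand u² and (u')² and integrate term by term on (0, π), using: for integers n ≥ 1, ∫_0^π sin²(nx) dx = ∫_0^π cos²(nx) dx = π/2; for n ≠ n', ∫_0^π sin(nx)sin(n'x) dx = ∫_0^π cos(nx)cos(n'x) dx = 0; and by product-to-sum, ∫_0^π sin(nx)cos(n'x) dx = ½∫_0^π [sin((n+n')x) + sin((n−n')x)] dx, which is 0 when n+n' is even and 2n/(n²−n'²) when n+n' is odd (it need not vanish on (0, π)).
  u² squared terms: (-2)²·∫cos(x)² dx = 4·π/2 = 2*π;  (5)²·∫sin(x)² dx = 25·π/2 = 25*π/2.
  u² cross terms: 2·(-2)·(5)·∫cos(x)·sin(x) dx = -20·(0) = 0.
  So ∫_0^π u² dx = 2*π + 25*π/2 + 0 = 29*π/2.
  (u')² squared terms: (2)²·∫sin(x)² dx = 4·π/2 = 2*π;  (5)²·∫cos(x)² dx = 25·π/2 = 25*π/2.
  (u')² cross terms: 2·(2)·(5)·∫sin(x)·cos(x) dx = 20·(0) = 0.
  So ∫_0^π (u')² dx = 2*π + 25*π/2 + 0 = 29*π/2.
||u||_{H^1}^2 = (29*π/2) + (29*π/2) = 29*π.


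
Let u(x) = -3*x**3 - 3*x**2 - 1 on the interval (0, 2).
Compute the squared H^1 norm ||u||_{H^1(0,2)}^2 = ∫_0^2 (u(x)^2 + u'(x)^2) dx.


||u||_{H^1}^2 = 10518/7

The H^1 norm (squared) on an interval (0, L) is
  ||u||_{H^1}^2 = ∫_0^L u(x)^2 dx + ∫_0^L u'(x)^2 dx.
Compute u'(x) = -9*x**2 - 6*x.
Then u(x)^2 = 9*x**6 + 18*x**5 + 9*x**4 + 6*x**3 + 6*x**2 + 1 and u'(x)^2 = 81*x**4 + 108*x**3 + 36*x**2.
Integrate each monomial from 0 to 2 using ∫_0^2 c·x^n dx = c·2^(n+1)/(n+1):
  ∫_0^2 u(x)^2 dx = ∫_0^2 (9*x^6 + 18*x^5 + 9*x^4 + 6*x^3 + 6*x^2 + 1) dx. Term by term:
    ∫_0^2 9*x^6 dx = 1152/7;  ∫_0^2 18*x^5 dx = 192;  ∫_0^2 9*x^4 dx = 288/5;
    ∫_0^2 6*x^3 dx = 24;  ∫_0^2 6*x^2 dx = 16;  ∫_0^2 1 dx = 2.
  Sum: 1152/7 + 192 + 288/5 + 24 + 16 + 2 = 15966/35.
  ∫_0^2 u'(x)^2 dx = ∫_0^2 (81*x^4 + 108*x^3 + 36*x^2) dx. Term by term:
    ∫_0^2 81*x^4 dx = 2592/5;  ∫_0^2 108*x^3 dx = 432;  ∫_0^2 36*x^2 dx = 96.
  Sum: 2592/5 + 432 + 96 = 5232/5.
Adding: ||u||_{H^1}^2 = 15966/35 + 5232/5 = 10518/7.


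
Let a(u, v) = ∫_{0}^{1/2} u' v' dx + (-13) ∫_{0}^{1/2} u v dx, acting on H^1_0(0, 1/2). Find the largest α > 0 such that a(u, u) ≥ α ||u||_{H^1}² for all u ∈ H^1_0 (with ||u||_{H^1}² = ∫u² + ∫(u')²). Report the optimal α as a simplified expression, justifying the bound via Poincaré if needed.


α = (-13 + 4*π^2)/(1 + 4*π^2)

Coercivity of a(·,·) on H^1_0(0, 1/2) means a(u, u) ≥ α ||u||_{H^1}² for every u ∈ H^1_0.
The interval has length L = 1/2, and Poincaré/coercivity depend only on L. Here a(u, u) = ∫(u')² + (-13)·∫u².
Here c = -13 < 0 with |c| < (π/L)² = 4*π^2, so coercivity still holds. The condition a(u,u) ≥ α||u||_{H^1}² reads (1−α)∫(u')² ≥ (α−c)∫u². Any admissible α is ≤ 1 (rapidly oscillating u have ∫u²/∫(u')² → 0), and α = 1 would force 0 ≥ (1−c)∫u², impossible since c < 1; so 1−α > 0. By the sharp Poincaré inequality on H^1_0 of an interval of length L, ∫(u')² ≥ (π/L)²∫u² with equality for the first sine mode sin(π(x−x₀)/L) (x₀ the left endpoint), so the inequality holds for all u iff (1−α)(π/L)² ≥ α − c, i.e. α ≤ ((π/L)² + c)/((π/L)² + 1) = (1 + c(L/π)²)/(1 + (L/π)²). (Direct route, valid since c ≤ 0: Poincaré gives c∫u² ≥ c(L/π)²∫(u')², so a(u,u) ≥ (1 + c(L/π)²)∫(u')², while ||u||_{H^1}² ≤ (1 + (L/π)²)∫(u')²; dividing yields the same α.) With (π/L)² = 4*π^2 and c = -13, the largest admissible constant is α = ((π/L)² + c)/((π/L)² + 1).
Simplifying, α = (-13 + 4*π^2)/(1 + 4*π^2).


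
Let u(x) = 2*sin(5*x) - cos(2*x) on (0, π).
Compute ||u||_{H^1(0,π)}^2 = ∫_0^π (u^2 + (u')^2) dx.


||u||_{H^1(0,π)}^2 = -200/21 + 109*π/2

u'(x) = 2*sin(2*x) + 10*cos(5*x).
Expand u² and (u')² and integrate term by term on (0, π), using: for integers n ≥ 1, ∫_0^π sin²(nx) dx = ∫_0^π cos²(nx) dx = π/2; for n ≠ n', ∫_0^π sin(nx)sin(n'x) dx = ∫_0^π cos(nx)cos(n'x) dx = 0; and by product-to-sum, ∫_0^π sin(nx)cos(n'x) dx = ½∫_0^π [sin((n+n')x) + sin((n−n')x)] dx, which is 0 when n+n' is even and 2n/(n²−n'²) when n+n' is odd (it need not vanish on (0, π)).
  u² squared terms: (-1)²·∫cos(2x)² dx = 1·π/2 = π/2;  (2)²·∫sin(5x)² dx = 4·π/2 = 2*π.
  u² cross terms: 2·(-1)·(2)·∫cos(2x)·sin(5x) dx = -4·(10/21) = -40/21.
  So ∫_0^π u² dx = π/2 + 2*π − 40/21 = -40/21 + 5*π/2.
  (u')² squared terms: (2)²·∫sin(2x)² dx = 4·π/2 = 2*π;  (10)²·∫cos(5x)² dx = 100·π/2 = 50*π.
  (u')² cross terms: 2·(2)·(10)·∫sin(2x)·cos(5x) dx = 40·(-4/21) = -160/21.
  So ∫_0^π (u')² dx = 2*π + 50*π − 160/21 = -160/21 + 52*π.
||u||_{H^1}^2 = (-40/21 + 5*π/2) + (-160/21 + 52*π) = -200/21 + 109*π/2.


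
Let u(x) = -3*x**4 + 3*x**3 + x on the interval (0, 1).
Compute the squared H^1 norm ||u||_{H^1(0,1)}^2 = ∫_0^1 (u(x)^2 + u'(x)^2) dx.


||u||_{H^1}^2 = 983/420

The H^1 norm (squared) on an interval (0, L) is
  ||u||_{H^1}^2 = ∫_0^L u(x)^2 dx + ∫_0^L u'(x)^2 dx.
Compute u'(x) = -12*x**3 + 9*x**2 + 1.
Then u(x)^2 = 9*x**8 - 18*x**7 + 9*x**6 - 6*x**5 + 6*x**4 + x**2 and u'(x)^2 = 144*x**6 - 216*x**5 + 81*x**4 - 24*x**3 + 18*x**2 + 1.
Integrate each monomial from 0 to 1 using ∫_0^1 c·x^n dx = c·1^(n+1)/(n+1):
  ∫_0^1 u(x)^2 dx = ∫_0^1 (9*x^8 - 18*x^7 + 9*x^6 - 6*x^5 + 6*x^4 + x^2) dx. Term by term:
    ∫_0^1 9*x^8 dx = 1;  ∫_0^1 -18*x^7 dx = -9/4;  ∫_0^1 9*x^6 dx = 9/7;
    ∫_0^1 -6*x^5 dx = -1;  ∫_0^1 6*x^4 dx = 6/5;  ∫_0^1 x^2 dx = 1/3.
  Sum: 1 − 9/4 + 9/7 − 1 + 6/5 + 1/3 = 239/420.
  ∫_0^1 u'(x)^2 dx = ∫_0^1 (144*x^6 - 216*x^5 + 81*x^4 - 24*x^3 + 18*x^2 + 1) dx. Term by term:
    ∫_0^1 144*x^6 dx = 144/7;  ∫_0^1 -216*x^5 dx = -36;  ∫_0^1 81*x^4 dx = 81/5;
    ∫_0^1 -24*x^3 dx = -6;  ∫_0^1 18*x^2 dx = 6;  ∫_0^1 1 dx = 1.
  Sum: 144/7 − 36 + 81/5 − 6 + 6 + 1 = 62/35.
Adding: ||u||_{H^1}^2 = 239/420 + 62/35 = 983/420.


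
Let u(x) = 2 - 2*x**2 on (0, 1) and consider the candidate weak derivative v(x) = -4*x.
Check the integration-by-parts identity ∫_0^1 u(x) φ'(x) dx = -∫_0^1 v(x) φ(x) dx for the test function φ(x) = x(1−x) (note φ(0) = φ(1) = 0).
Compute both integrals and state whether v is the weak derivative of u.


LHS = 1/3, RHS = 1/3. Yes, v = u' weakly.

u(x) = 2 - 2*x**2, classical derivative u'(x) = -4*x.
φ(x) = x(1−x), so φ'(x) = 1 - 2*x.
Note φ(0) = φ(1) = 0, so the boundary term u·φ vanishes.
LHS = ∫_0^1 u(x) φ'(x) dx = ∫_0^1 (4*x^3 - 2*x^2 - 4*x + 2) dx. Term by term:
  ∫_0^1 4*x^3 dx = 1;  ∫_0^1 -2*x^2 dx = -2/3;  ∫_0^1 -4*x dx = -2;
  ∫_0^1 2 dx = 2.
Sum: 1 − 2/3 − 2 + 2 = 1/3.
So LHS = 1/3.
∫_0^1 v(x) φ(x) dx = ∫_0^1 (4*x^3 - 4*x^2) dx. Term by term:
  ∫_0^1 4*x^3 dx = 1;  ∫_0^1 -4*x^2 dx = -4/3.
Sum: 1 − 4/3 = -1/3.
So RHS = -∫_0^1 v(x) φ(x) dx = 1/3.
LHS = RHS, so the identity holds for this test φ.
Moreover u is smooth here and v(x) = u'(x) = -4*x pointwise, so the identity holds for every test function. Hence v is the weak derivative of u.


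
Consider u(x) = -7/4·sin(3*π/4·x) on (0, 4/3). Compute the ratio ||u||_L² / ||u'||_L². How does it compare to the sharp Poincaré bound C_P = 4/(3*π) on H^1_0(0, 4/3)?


||u||_L² / ||u'||_L² = 4/(3*π) = C_P.

u(x) = -7/4·sin(3*π/4·x), so u'(x) = -21*π*cos(3*π*x/4)/16.
Writing u(x) = A·sin(kπx/L) with A = -7/4 and k = 1, use ∫_0^L sin²(kπx/L) dx = L/2 and ∫_0^L cos²(kπx/L) dx = L/2.
u² = 49/16·sin²(3*π/4·x) and (u')² = 441*π^2/256·cos²(3*π/4·x), and each of sin², cos² integrates to L/2 = 2/3 over (0, 4/3).
∫_0^4/3 u² dx = 49/24, so ||u||_L² = 7*sqrt(6)/12.
∫_0^4/3 (u')² dx = 147*π^2/128, so ||u'||_L² = 7*sqrt(6)*π/16.
Ratio ||u||_L² / ||u'||_L² = 4/(3*π).
Sharp Poincaré constant on H^1_0(0, 4/3) is C_P = L/π = 4/(3*π), achieved by sin(3*π/4·x).
This is the k = 1 eigenfunction (up to amplitude), so the ratio equals the sharp Poincaré constant exactly.


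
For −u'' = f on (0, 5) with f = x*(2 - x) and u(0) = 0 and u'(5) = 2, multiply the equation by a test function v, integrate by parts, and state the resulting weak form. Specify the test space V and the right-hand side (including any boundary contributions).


V = {v ∈ H^1(0, 5) : v(0) = 0} (test functions vanish at x = 0 where u is specified); weak form: ∫_0^5 u'v' dx = ∫_0^5 (x*(2 - x)) v dx + 2·v(5) for all v ∈ V.

Multiply both sides by a test function v and integrate from 0 to 5:
  ∫_0^5 −u''(x) v(x) dx = ∫_0^5 f(x) v(x) dx.
Integrate the LHS by parts once:
  ∫_0^5 −u'' v dx = −[u'(x) v(x)]_0^5 + ∫_0^5 u'(x) v'(x) dx.
Thus ∫_0^5 u'(x) v'(x) dx = ∫_0^5 f(x) v(x) dx + [u'(x) v(x)]_0^5.
Choose V so that boundary terms are either known or forced to vanish.
Mixed BC: u(0) = 0 (Dirichlet) and u'(5) = 2 (Neumann). Define V = {v ∈ H^1(0, 5) : v(0) = 0}. Then [u' v]_0^5 = u'(5)·v(5) − u'(0)·0 = 2·v(5).
Weak formulation: find u (satisfying any essential BC) such that ∫_0^5 u'(x) v'(x) dx = ∫_0^5 f v dx + 2·v(5) for all v ∈ V (Dirichlet at 0 absorbed into V; Neumann datum at x = 5 contributes the boundary term).
Substituting f(x) = x*(2 - x), the right-hand side is ∫_0^5 (x*(2 - x)) v dx + 2·v(5).


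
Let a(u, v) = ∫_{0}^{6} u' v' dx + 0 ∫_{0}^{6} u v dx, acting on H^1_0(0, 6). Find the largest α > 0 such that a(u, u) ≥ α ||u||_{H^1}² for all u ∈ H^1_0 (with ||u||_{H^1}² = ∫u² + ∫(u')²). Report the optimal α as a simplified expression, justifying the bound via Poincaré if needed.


α = π^2/(π^2 + 36)

Coercivity of a(·,·) on H^1_0(0, 6) means a(u, u) ≥ α ||u||_{H^1}² for every u ∈ H^1_0.
The interval has length L = 6, and Poincaré/coercivity depend only on L. Here a(u, u) = ∫(u')² + (0)·∫u².
Here c = 0, so a(u,u) = ∫(u')² alone. The condition a(u,u) ≥ α||u||_{H^1}² reads (1−α)∫(u')² ≥ (α−c)∫u². Any admissible α is ≤ 1 (rapidly oscillating u have ∫u²/∫(u')² → 0), and α = 1 would force 0 ≥ (1−c)∫u², impossible since c < 1; so 1−α > 0. By the sharp Poincaré inequality on H^1_0 of an interval of length L, ∫(u')² ≥ (π/L)²∫u² with equality for the first sine mode sin(π(x−x₀)/L) (x₀ the left endpoint), so the inequality holds for all u iff (1−α)(π/L)² ≥ α − c, i.e. α ≤ ((π/L)² + c)/((π/L)² + 1) = (1 + c(L/π)²)/(1 + (L/π)²). (Direct route, valid since c ≤ 0: Poincaré gives c∫u² ≥ c(L/π)²∫(u')², so a(u,u) ≥ (1 + c(L/π)²)∫(u')², while ||u||_{H^1}² ≤ (1 + (L/π)²)∫(u')²; dividing yields the same α.) With (π/L)² = π^2/36 and c = 0, the largest admissible constant is α = ((π/L)² + c)/((π/L)² + 1).
Simplifying, α = π^2/(π^2 + 36).


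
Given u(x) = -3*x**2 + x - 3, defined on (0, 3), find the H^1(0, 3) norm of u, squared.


||u||_{H^1}^2 = 7599/10

The H^1 norm (squared) on an interval (0, L) is
  ||u||_{H^1}^2 = ∫_0^L u(x)^2 dx + ∫_0^L u'(x)^2 dx.
Compute u'(x) = 1 - 6*x.
Then u(x)^2 = 9*x**4 - 6*x**3 + 19*x**2 - 6*x + 9 and u'(x)^2 = 36*x**2 - 12*x + 1.
Integrate each monomial from 0 to 3 using ∫_0^3 c·x^n dx = c·3^(n+1)/(n+1):
  ∫_0^3 u(x)^2 dx = ∫_0^3 (9*x^4 - 6*x^3 + 19*x^2 - 6*x + 9) dx. Term by term:
    ∫_0^3 9*x^4 dx = 2187/5;  ∫_0^3 -6*x^3 dx = -243/2;  ∫_0^3 19*x^2 dx = 171;
    ∫_0^3 -6*x dx = -27;  ∫_0^3 9 dx = 27.
  Sum: 2187/5 − 243/2 + 171 − 27 + 27 = 4869/10.
  ∫_0^3 u'(x)^2 dx = ∫_0^3 (36*x^2 - 12*x + 1) dx. Term by term:
    ∫_0^3 36*x^2 dx = 324;  ∫_0^3 -12*x dx = -54;  ∫_0^3 1 dx = 3.
  Sum: 324 − 54 + 3 = 273.
Adding: ||u||_{H^1}^2 = 4869/10 + 273 = 7599/10.


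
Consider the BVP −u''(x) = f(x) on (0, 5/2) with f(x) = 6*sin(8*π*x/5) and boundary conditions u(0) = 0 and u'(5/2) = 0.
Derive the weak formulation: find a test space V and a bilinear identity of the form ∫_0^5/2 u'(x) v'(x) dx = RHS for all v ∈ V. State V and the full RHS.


V = {v ∈ H^1(0, 5/2) : v(0) = 0} (test functions vanish at x = 0 where u is specified); weak form: ∫_0^5/2 u'v' dx = ∫_0^5/2 (6*sin(8*π*x/5)) v dx for all v ∈ V.

Multiply both sides by a test function v and integrate from 0 to 5/2:
  ∫_0^5/2 −u''(x) v(x) dx = ∫_0^5/2 f(x) v(x) dx.
Integrate the LHS by parts once:
  ∫_0^5/2 −u'' v dx = −[u'(x) v(x)]_0^5/2 + ∫_0^5/2 u'(x) v'(x) dx.
Thus ∫_0^5/2 u'(x) v'(x) dx = ∫_0^5/2 f(x) v(x) dx + [u'(x) v(x)]_0^5/2.
Choose V so that boundary terms are either known or forced to vanish.
Mixed BC: u(0) = 0 (Dirichlet) and u'(5/2) = 0 (Neumann). Define V = {v ∈ H^1(0, 5/2) : v(0) = 0}. Then [u' v]_0^5/2 = u'(5/2)·v(5/2) − u'(0)·0 = 0.
Weak formulation: find u (satisfying any essential BC) such that ∫_0^5/2 u'(x) v'(x) dx = ∫_0^5/2 f v dx for all v ∈ V (Dirichlet at 0 absorbed into V; the Neumann datum at x = 5/2 is zero, so no boundary term remains).
Substituting f(x) = 6*sin(8*π*x/5), the right-hand side is ∫_0^5/2 (6*sin(8*π*x/5)) v dx.
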